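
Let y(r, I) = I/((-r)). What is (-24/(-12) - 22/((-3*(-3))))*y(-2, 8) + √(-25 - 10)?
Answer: -16/9 + I*√35 ≈ -1.7778 + 5.9161*I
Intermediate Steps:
y(r, I) = -I/r (y(r, I) = I*(-1/r) = -I/r)
(-24/(-12) - 22/((-3*(-3))))*y(-2, 8) + √(-25 - 10) = (-24/(-12) - 22/((-3*(-3))))*(-1*8/(-2)) + √(-25 - 10) = (-24*(-1/12) - 22/9)*(-1*8*(-½)) + √(-35) = (2 - 22*⅑)*4 + I*√35 = (2 - 22/9)*4 + I*√35 = -4/9*4 + I*√35 = -16/9 + I*√35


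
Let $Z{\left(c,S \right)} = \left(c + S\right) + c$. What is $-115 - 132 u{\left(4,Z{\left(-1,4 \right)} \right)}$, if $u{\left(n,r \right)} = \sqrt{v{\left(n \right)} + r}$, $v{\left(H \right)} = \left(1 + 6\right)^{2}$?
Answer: $-115 - 132 \sqrt{51} \approx -1057.7$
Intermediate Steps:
$v{\left(H \right)} = 49$ ($v{\left(H \right)} = 7^{2} = 49$)
$Z{\left(c,S \right)} = S + 2 c$ ($Z{\left(c,S \right)} = \left(S + c\right) + c = S + 2 c$)
$u{\left(n,r \right)} = \sqrt{49 + r}$
$-115 - 132 u{\left(4,Z{\left(-1,4 \right)} \right)} = -115 - 132 \sqrt{49 + \left(4 + 2 \left(-1\right)\right)} = -115 - 132 \sqrt{49 + \left(4 - 2\right)} = -115 - 132 \sqrt{49 + 2} = -115 - 132 \sqrt{51}$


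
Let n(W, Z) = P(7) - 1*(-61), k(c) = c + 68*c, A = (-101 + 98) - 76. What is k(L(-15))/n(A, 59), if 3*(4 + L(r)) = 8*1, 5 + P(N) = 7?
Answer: -92/63 ≈ -1.4603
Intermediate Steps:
A = -79 (A = -3 - 76 = -79)
P(N) = 2 (P(N) = -5 + 7 = 2)
L(r) = -4/3 (L(r) = -4 + (8*1)/3 = -4 + (1/3)*8 = -4 + 8/3 = -4/3)
k(c) = 69*c
n(W, Z) = 63 (n(W, Z) = 2 - 1*(-61) = 2 + 61 = 63)
k(L(-15))/n(A, 59) = (69*(-4/3))/63 = -92*1/63 = -92/63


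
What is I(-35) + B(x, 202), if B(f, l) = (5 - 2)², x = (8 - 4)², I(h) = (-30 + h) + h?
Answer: -91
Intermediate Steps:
I(h) = -30 + 2*h
x = 16 (x = 4² = 16)
B(f, l) = 9 (B(f, l) = 3² = 9)
I(-35) + B(x, 202) = (-30 + 2*(-35)) + 9 = (-30 - 70) + 9 = -100 + 9 = -91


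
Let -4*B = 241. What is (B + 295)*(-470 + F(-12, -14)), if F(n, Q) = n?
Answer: -226299/2 ≈ -1.1315e+5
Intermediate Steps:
B = -241/4 (B = -¼*241 = -241/4 ≈ -60.250)
(B + 295)*(-470 + F(-12, -14)) = (-241/4 + 295)*(-470 - 12) = (939/4)*(-482) = -226299/2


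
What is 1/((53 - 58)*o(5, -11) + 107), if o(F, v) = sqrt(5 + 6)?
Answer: 107/11174 + 5*sqrt(11)/11174 ≈ 0.011060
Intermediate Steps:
o(F, v) = sqrt(11)
1/((53 - 58)*o(5, -11) + 107) = 1/((53 - 58)*sqrt(11) + 107) = 1/(-5*sqrt(11) + 107) = 1/(107 - 5*sqrt(11))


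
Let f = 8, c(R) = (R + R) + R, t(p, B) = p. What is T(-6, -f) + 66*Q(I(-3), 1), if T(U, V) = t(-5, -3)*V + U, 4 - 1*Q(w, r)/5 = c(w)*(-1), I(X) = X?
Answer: -1616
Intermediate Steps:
c(R) = 3*R (c(R) = 2*R + R = 3*R)
Q(w, r) = 20 + 15*w (Q(w, r) = 20 - 5*3*w*(-1) = 20 - (-15)*w = 20 + 15*w)
T(U, V) = U - 5*V (T(U, V) = -5*V + U = U - 5*V)
T(-6, -f) + 66*Q(I(-3), 1) = (-6 - (-5)*8) + 66*(20 + 15*(-3)) = (-6 - 5*(-8)) + 66*(20 - 45) = (-6 + 40) + 66*(-25) = 34 - 1650 = -1616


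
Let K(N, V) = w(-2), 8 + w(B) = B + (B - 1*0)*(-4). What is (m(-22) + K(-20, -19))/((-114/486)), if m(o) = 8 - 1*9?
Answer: 243/19 ≈ 12.789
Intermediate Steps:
m(o) = -1 (m(o) = 8 - 9 = -1)
w(B) = -8 - 3*B (w(B) = -8 + (B + (B - 1*0)*(-4)) = -8 + (B + (B + 0)*(-4)) = -8 + (B + B*(-4)) = -8 + (B - 4*B) = -8 - 3*B)
K(N, V) = -2 (K(N, V) = -8 - 3*(-2) = -8 + 6 = -2)
(m(-22) + K(-20, -19))/((-114/486)) = (-1 - 2)/((-114/486)) = -3/(-114*1/486) = -3/(-19/81) = -81/19*(-3) = 243/19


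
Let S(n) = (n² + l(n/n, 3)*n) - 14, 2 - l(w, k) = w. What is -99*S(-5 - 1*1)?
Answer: -1584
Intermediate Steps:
l(w, k) = 2 - w
S(n) = -14 + n + n² (S(n) = (n² + (2 - n/n)*n) - 14 = (n² + (2 - 1*1)*n) - 14 = (n² + (2 - 1)*n) - 14 = (n² + 1*n) - 14 = (n² + n) - 14 = (n + n²) - 14 = -14 + n + n²)
-99*S(-5 - 1*1) = -99*(-14 + (-5 - 1*1) + (-5 - 1*1)²) = -99*(-14 + (-5 - 1) + (-5 - 1)²) = -99*(-14 - 6 + (-6)²) = -99*(-14 - 6 + 36) = -99*16 = -1584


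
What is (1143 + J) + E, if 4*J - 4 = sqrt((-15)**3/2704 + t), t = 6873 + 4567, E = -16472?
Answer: -15328 + sqrt(30930385)/208 ≈ -15301.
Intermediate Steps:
t = 11440
J = 1 + sqrt(30930385)/208 (J = 1 + sqrt((-15)**3/2704 + 11440)/4 = 1 + sqrt(-3375*1/2704 + 11440)/4 = 1 + sqrt(-3375/2704 + 11440)/4 = 1 + sqrt(30930385/2704)/4 = 1 + (sqrt(30930385)/52)/4 = 1 + sqrt(30930385)/208 ≈ 27.738)
(1143 + J) + E = (1143 + (1 + sqrt(30930385)/208)) - 16472 = (1144 + sqrt(30930385)/208) - 16472 = -15328 + sqrt(30930385)/208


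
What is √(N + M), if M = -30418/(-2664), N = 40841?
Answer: √2013370577/222 ≈ 202.12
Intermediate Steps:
M = 15209/1332 (M = -30418*(-1/2664) = 15209/1332 ≈ 11.418)
√(N + M) = √(40841 + 15209/1332) = √(54415421/1332) = √2013370577/222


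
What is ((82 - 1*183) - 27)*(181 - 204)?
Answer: 2944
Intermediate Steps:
((82 - 1*183) - 27)*(181 - 204) = ((82 - 183) - 27)*(-23) = (-101 - 27)*(-23) = -128*(-23) = 2944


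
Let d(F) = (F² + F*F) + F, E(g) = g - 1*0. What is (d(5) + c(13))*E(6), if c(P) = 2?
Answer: 342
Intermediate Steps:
E(g) = g (E(g) = g + 0 = g)
d(F) = F + 2*F² (d(F) = (F² + F²) + F = 2*F² + F = F + 2*F²)
(d(5) + c(13))*E(6) = (5*(1 + 2*5) + 2)*6 = (5*(1 + 10) + 2)*6 = (5*11 + 2)*6 = (55 + 2)*6 = 57*6 = 342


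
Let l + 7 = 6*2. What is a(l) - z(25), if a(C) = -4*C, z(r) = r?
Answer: -45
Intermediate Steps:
l = 5 (l = -7 + 6*2 = -7 + 12 = 5)
a(l) - z(25) = -4*5 - 1*25 = -20 - 25 = -45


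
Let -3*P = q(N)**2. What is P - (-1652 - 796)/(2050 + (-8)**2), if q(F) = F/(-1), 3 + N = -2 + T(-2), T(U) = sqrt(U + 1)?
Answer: -7232/1057 + 10*I/3 ≈ -6.842 + 3.3333*I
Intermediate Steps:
T(U) = sqrt(1 + U)
N = -5 + I (N = -3 + (-2 + sqrt(1 - 2)) = -3 + (-2 + sqrt(-1)) = -3 + (-2 + I) = -5 + I ≈ -5.0 + 1.0*I)
q(F) = -F (q(F) = F*(-1) = -F)
P = -(5 - I)**2/3 (P = -(-5 + I)**2/3 = -(5 - I)**2/3 ≈ -8.0 + 3.3333*I)
P - (-1652 - 796)/(2050 + (-8)**2) = (-8 + 10*I/3) - (-1652 - 796)/(2050 + (-8)**2) = (-8 + 10*I/3) - (-2448)/(2050 + 64) = (-8 + 10*I/3) - (-2448)/2114 = (-8 + 10*I/3) - 1*(-1224/1057) = (-8 + 10*I/3) + 1224/1057 = -7232/1057 + 10*I/3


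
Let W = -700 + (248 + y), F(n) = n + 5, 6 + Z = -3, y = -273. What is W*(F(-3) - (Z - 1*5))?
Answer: -11600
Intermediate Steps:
Z = -9 (Z = -6 - 3 = -9)
F(n) = 5 + n
W = -725 (W = -700 + (248 - 273) = -700 - 25 = -725)
W*(F(-3) - (Z - 1*5)) = -725*((5 - 3) - (-9 - 1*5)) = -725*(2 - (-9 - 5)) = -725*(2 - 1*(-14)) = -725*(2 + 14) = -725*16 = -11600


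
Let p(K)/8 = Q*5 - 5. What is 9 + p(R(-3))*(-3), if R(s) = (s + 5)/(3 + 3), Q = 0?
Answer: 129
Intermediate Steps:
R(s) = 5/6 + s/6 (R(s) = (5 + s)/6 = (5 + s)*(1/6) = 5/6 + s/6)
p(K) = -40 (p(K) = 8*(0*5 - 5) = 8*(0 - 5) = 8*(-5) = -40)
9 + p(R(-3))*(-3) = 9 - 40*(-3) = 9 + 120 = 129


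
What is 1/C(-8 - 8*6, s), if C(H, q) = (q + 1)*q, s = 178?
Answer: 1/31862 ≈ 3.1385e-5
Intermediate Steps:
C(H, q) = q*(1 + q) (C(H, q) = (1 + q)*q = q*(1 + q))
1/C(-8 - 8*6, s) = 1/(178*(1 + 178)) = 1/(178*179) = 1/31862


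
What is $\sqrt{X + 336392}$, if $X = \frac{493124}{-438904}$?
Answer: $\frac{\sqrt{4050077218074786}}{109726} \approx 579.99$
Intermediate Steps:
$X = - \frac{123281}{109726}$ ($X = 493124 \left(- \frac{1}{438904}\right) = - \frac{123281}{109726} \approx -1.1235$)
$\sqrt{X + 336392} = \sqrt{- \frac{123281}{109726} + 336392} = \sqrt{\frac{36910825311}{109726}} = \frac{\sqrt{4050077218074786}}{109726}$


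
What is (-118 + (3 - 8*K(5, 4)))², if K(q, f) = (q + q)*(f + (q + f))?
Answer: 1334025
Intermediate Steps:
K(q, f) = 2*q*(q + 2*f) (K(q, f) = (2*q)*(f + (f + q)) = (2*q)*(q + 2*f) = 2*q*(q + 2*f))
(-118 + (3 - 8*K(5, 4)))² = (-118 + (3 - 16*5*(5 + 2*4)))² = (-118 + (3 - 16*5*(5 + 8)))² = (-118 + (3 - 16*5*13))² = (-118 + (3 - 8*130))² = (-118 + (3 - 1040))² = (-118 - 1037)² = (-1155)² = 1334025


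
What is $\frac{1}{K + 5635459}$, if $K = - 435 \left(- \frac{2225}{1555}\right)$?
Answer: $\frac{311}{1752821324} \approx 1.7743 \cdot 10^{-7}$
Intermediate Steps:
$K = \frac{193575}{311}$ ($K = - 435 \left(\left(-2225\right) \frac{1}{1555}\right) = \left(-435\right) \left(- \frac{445}{311}\right) = \frac{193575}{311} \approx 622.43$)
$\frac{1}{K + 5635459} = \frac{1}{\frac{193575}{311} + 5635459} = \frac{1}{\frac{1752821324}{311}} = \frac{311}{1752821324}$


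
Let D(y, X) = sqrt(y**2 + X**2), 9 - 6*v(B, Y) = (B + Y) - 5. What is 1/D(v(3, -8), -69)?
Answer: 6*sqrt(171757)/171757 ≈ 0.014478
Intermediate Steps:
v(B, Y) = 7/3 - B/6 - Y/6 (v(B, Y) = 3/2 - ((B + Y) - 5)/6 = 3/2 - (-5 + B + Y)/6 = 3/2 + (5/6 - B/6 - Y/6) = 7/3 - B/6 - Y/6)
D(y, X) = sqrt(X**2 + y**2)
1/D(v(3, -8), -69) = 1/(sqrt((-69)**2 + (7/3 - 1/6*3 - 1/6*(-8))**2)) = 1/(sqrt(4761 + (7/3 - 1/2 + 4/3)**2)) = 1/(sqrt(4761 + (19/6)**2)) = 1/(sqrt(4761 + 361/36)) = 1/(sqrt(171757/36)) = 1/(sqrt(171757)/6) = 6*sqrt(171757)/171757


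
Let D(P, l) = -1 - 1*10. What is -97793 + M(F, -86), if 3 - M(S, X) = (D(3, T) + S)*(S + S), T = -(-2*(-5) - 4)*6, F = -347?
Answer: -346242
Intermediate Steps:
T = -36 (T = -(10 - 4)*6 = -1*6*6 = -6*6 = -36)
D(P, l) = -11 (D(P, l) = -1 - 10 = -11)
M(S, X) = 3 - 2*S*(-11 + S) (M(S, X) = 3 - (-11 + S)*(S + S) = 3 - (-11 + S)*2*S = 3 - 2*S*(-11 + S))
-97793 + M(F, -86) = -97793 + (3 - 2*(-347)² + 22*(-347)) = -97793 + (3 - 2*120409 - 7634) = -97793 + (3 - 240818 - 7634) = -97793 - 248449 = -346242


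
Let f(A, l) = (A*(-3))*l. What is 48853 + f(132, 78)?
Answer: 17965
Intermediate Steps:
f(A, l) = -3*A*l (f(A, l) = (-3*A)*l = -3*A*l)
48853 + f(132, 78) = 48853 - 3*132*78 = 48853 - 30888 = 17965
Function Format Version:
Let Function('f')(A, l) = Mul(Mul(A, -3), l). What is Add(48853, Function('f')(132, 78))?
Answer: 17965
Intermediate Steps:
Function('f')(A, l) = Mul(-3, A, l) (Function('f')(A, l) = Mul(Mul(-3, A), l) = Mul(-3, A, l))
Add(48853, Function('f')(132, 78)) = Add(48853, Mul(-3, 132, 78)) = Add(48853, -30888) = 17965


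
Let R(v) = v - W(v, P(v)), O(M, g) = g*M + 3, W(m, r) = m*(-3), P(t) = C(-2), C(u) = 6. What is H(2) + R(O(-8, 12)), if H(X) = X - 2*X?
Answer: -374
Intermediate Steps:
P(t) = 6
W(m, r) = -3*m
O(M, g) = 3 + M*g (O(M, g) = M*g + 3 = 3 + M*g)
H(X) = -X
R(v) = 4*v (R(v) = v - (-3)*v = v + 3*v = 4*v)
H(2) + R(O(-8, 12)) = -1*2 + 4*(3 - 8*12) = -2 + 4*(3 - 96) = -2 + 4*(-93) = -2 - 372 = -374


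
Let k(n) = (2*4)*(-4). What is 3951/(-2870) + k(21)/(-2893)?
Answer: -11338403/8302910 ≈ -1.3656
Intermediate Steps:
k(n) = -32 (k(n) = 8*(-4) = -32)
3951/(-2870) + k(21)/(-2893) = 3951/(-2870) - 32/(-2893) = 3951*(-1/2870) - 32*(-1/2893) = -3951/2870 + 32/2893 = -11338403/8302910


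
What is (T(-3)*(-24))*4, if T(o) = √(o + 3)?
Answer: 0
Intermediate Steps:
T(o) = √(3 + o)
(T(-3)*(-24))*4 = (√(3 - 3)*(-24))*4 = (√0*(-24))*4 = (0*(-24))*4 = 0*4 = 0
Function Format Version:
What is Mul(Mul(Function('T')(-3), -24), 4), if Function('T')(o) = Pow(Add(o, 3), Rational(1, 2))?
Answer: 0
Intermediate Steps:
Function('T')(o) = Pow(Add(3, o), Rational(1, 2))
Mul(Mul(Function('T')(-3), -24), 4) = Mul(Mul(Pow(Add(3, -3), Rational(1, 2)), -24), 4) = Mul(Mul(Pow(0, Rational(1, 2)), -24), 4) = Mul(Mul(0, -24), 4) = Mul(0, 4) = 0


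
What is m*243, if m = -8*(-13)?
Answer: 25272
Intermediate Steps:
m = 104
m*243 = 104*243 = 25272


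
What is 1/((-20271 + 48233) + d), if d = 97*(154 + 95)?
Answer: 1/52115 ≈ 1.9188e-5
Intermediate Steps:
d = 24153 (d = 97*249 = 24153)
1/((-20271 + 48233) + d) = 1/((-20271 + 48233) + 24153) = 1/(27962 + 24153) = 1/52115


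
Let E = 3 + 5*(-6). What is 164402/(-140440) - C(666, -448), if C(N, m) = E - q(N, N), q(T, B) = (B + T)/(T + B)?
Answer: 1883959/70220 ≈ 26.829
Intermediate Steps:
E = -27 (E = 3 - 30 = -27)
q(T, B) = 1 (q(T, B) = (B + T)/(B + T) = 1)
C(N, m) = -28 (C(N, m) = -27 - 1*1 = -27 - 1 = -28)
164402/(-140440) - C(666, -448) = 164402/(-140440) - 1*(-28) = 164402*(-1/140440) + 28 = -82201/70220 + 28 = 1883959/70220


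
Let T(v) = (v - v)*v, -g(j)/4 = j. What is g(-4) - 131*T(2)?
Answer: 16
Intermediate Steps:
g(j) = -4*j
T(v) = 0 (T(v) = 0*v = 0)
g(-4) - 131*T(2) = -4*(-4) - 131*0 = 16 + 0 = 16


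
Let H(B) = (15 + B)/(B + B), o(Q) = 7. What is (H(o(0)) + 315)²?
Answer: 4910656/49 ≈ 1.0022e+5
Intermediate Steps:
H(B) = (15 + B)/(2*B) (H(B) = (15 + B)/((2*B)) = (15 + B)*(1/(2*B)) = (15 + B)/(2*B))
(H(o(0)) + 315)² = ((½)*(15 + 7)/7 + 315)² = ((½)*(⅐)*22 + 315)² = (11/7 + 315)² = (2216/7)² = 4910656/49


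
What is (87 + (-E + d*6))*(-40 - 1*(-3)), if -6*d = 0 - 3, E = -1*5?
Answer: -3515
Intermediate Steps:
E = -5
d = 1/2 (d = -(0 - 3)/6 = -1/6*(-3) = 1/2 ≈ 0.50000)
(87 + (-E + d*6))*(-40 - 1*(-3)) = (87 + (-1*(-5) + (1/2)*6))*(-40 - 1*(-3)) = (87 + (5 + 3))*(-40 + 3) = (87 + 8)*(-37) = 95*(-37) = -3515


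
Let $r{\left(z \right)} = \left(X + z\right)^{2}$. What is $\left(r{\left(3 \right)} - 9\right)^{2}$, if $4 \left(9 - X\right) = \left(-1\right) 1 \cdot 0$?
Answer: $18225$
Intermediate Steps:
$X = 9$ ($X = 9 - \frac{\left(-1\right) 1 \cdot 0}{4} = 9 - \frac{\left(-1\right) 0}{4} = 9 - 0 = 9 + 0 = 9$)
$r{\left(z \right)} = \left(9 + z\right)^{2}$
$\left(r{\left(3 \right)} - 9\right)^{2} = \left(\left(9 + 3\right)^{2} - 9\right)^{2} = \left(12^{2} - 9\right)^{2} = \left(144 - 9\right)^{2} = 135^{2} = 18225$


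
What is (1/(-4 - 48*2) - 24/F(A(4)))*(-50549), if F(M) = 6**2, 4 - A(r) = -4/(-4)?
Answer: 10665839/312 ≈ 34185.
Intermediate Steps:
A(r) = 3 (A(r) = 4 - (-4)/(-4) = 4 - (-4)*(-1)/4 = 4 - 1*1 = 4 - 1 = 3)
F(M) = 36
(1/(-4 - 48*2) - 24/F(A(4)))*(-50549) = (1/(-4 - 48*2) - 24/36)*(-50549) = ((1/2)/(-52) - 24*1/36)*(-50549) = (-1/52*1/2 - 2/3)*(-50549) = (-1/104 - 2/3)*(-50549) = -211/312*(-50549) = 10665839/312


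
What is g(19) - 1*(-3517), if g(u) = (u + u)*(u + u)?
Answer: 4961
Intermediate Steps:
g(u) = 4*u² (g(u) = (2*u)*(2*u) = 4*u²)
g(19) - 1*(-3517) = 4*19² - 1*(-3517) = 4*361 + 3517 = 1444 + 3517 = 4961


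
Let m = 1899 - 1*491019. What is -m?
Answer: 489120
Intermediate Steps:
m = -489120 (m = 1899 - 491019 = -489120)
-m = -1*(-489120) = 489120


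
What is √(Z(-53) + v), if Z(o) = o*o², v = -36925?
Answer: I*√185802 ≈ 431.05*I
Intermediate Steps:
Z(o) = o³
√(Z(-53) + v) = √((-53)³ - 36925) = √(-148877 - 36925) = √(-185802) = I*√185802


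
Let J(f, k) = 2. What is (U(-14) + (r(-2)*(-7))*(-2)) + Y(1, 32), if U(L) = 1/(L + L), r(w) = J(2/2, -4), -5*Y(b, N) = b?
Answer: 3887/140 ≈ 27.764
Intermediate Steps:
Y(b, N) = -b/5
r(w) = 2
U(L) = 1/(2*L)
(U(-14) + (r(-2)*(-7))*(-2)) + Y(1, 32) = ((½)/(-14) + (2*(-7))*(-2)) - ⅕*1 = ((½)*(-1/14) - 14*(-2)) - ⅕ = (-1/28 + 28) - ⅕ = 783/28 - ⅕ = 3887/140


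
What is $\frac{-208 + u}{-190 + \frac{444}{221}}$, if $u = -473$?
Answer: $\frac{150501}{41546} \approx 3.6225$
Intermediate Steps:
$\frac{-208 + u}{-190 + \frac{444}{221}} = \frac{-208 - 473}{-190 + \frac{444}{221}} = - \frac{681}{-190 + 444 \cdot \frac{1}{221}} = - \frac{681}{-190 + \frac{444}{221}} = - \frac{681}{- \frac{41546}{221}} = \left(-681\right) \left(- \frac{221}{41546}\right) = \frac{150501}{41546}$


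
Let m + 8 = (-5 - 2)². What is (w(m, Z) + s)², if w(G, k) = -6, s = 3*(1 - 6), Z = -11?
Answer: 441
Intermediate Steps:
m = 41 (m = -8 + (-5 - 2)² = -8 + (-7)² = -8 + 49 = 41)
s = -15 (s = 3*(-5) = -15)
(w(m, Z) + s)² = (-6 - 15)² = (-21)² = 441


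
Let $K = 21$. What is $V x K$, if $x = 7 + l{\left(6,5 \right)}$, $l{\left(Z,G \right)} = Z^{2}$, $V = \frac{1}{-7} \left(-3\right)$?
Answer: $387$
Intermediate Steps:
$V = \frac{3}{7}$ ($V = \left(- \frac{1}{7}\right) \left(-3\right) = \frac{3}{7} \approx 0.42857$)
$x = 43$ ($x = 7 + 6^{2} = 7 + 36 = 43$)
$V x K = \frac{3}{7} \cdot 43 \cdot 21 = \frac{129}{7} \cdot 21 = 387$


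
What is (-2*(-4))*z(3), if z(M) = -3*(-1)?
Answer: 24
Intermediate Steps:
z(M) = 3
(-2*(-4))*z(3) = -2*(-4)*3 = 8*3 = 24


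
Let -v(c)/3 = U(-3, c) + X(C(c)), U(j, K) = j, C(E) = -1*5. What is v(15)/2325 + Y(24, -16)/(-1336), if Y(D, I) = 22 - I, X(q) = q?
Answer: -9381/517700 ≈ -0.018121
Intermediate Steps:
C(E) = -5
v(c) = 24 (v(c) = -3*(-3 - 5) = -3*(-8) = 24)
v(15)/2325 + Y(24, -16)/(-1336) = 24/2325 + (22 - 1*(-16))/(-1336) = 24*(1/2325) + (22 + 16)*(-1/1336) = 8/775 + 38*(-1/1336) = 8/775 - 19/668 = -9381/517700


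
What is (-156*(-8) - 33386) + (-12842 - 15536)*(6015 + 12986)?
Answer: -539242516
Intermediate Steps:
(-156*(-8) - 33386) + (-12842 - 15536)*(6015 + 12986) = (1248 - 33386) - 28378*19001 = -32138 - 539210378 = -539242516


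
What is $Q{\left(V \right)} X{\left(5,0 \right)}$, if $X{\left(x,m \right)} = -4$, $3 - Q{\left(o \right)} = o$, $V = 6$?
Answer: $12$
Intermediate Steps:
$Q{\left(o \right)} = 3 - o$
$Q{\left(V \right)} X{\left(5,0 \right)} = \left(3 - 6\right) \left(-4\right) = \left(-3\right) \left(-4\right) = 12$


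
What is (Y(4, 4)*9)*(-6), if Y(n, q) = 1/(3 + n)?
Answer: -54/7 ≈ -7.7143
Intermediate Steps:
(Y(4, 4)*9)*(-6) = (9/(3 + 4))*(-6) = (9/7)*(-6) = -54/7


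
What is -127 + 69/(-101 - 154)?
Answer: -10818/85 ≈ -127.27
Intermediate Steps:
-127 + 69/(-101 - 154) = -127 + 69/(-255) = -127 - 1/255*69 = -127 - 23/85 = -10818/85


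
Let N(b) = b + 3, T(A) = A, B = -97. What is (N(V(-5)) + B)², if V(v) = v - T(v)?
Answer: 8836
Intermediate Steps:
V(v) = 0 (V(v) = v - v = 0)
N(b) = 3 + b
(N(V(-5)) + B)² = ((3 + 0) - 97)² = (3 - 97)² = (-94)² = 8836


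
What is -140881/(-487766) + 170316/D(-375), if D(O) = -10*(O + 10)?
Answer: 41794284853/890172950 ≈ 46.951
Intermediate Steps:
D(O) = -100 - 10*O (D(O) = -10*(10 + O) = -100 - 10*O)
-140881/(-487766) + 170316/D(-375) = -140881/(-487766) + 170316/(-100 - 10*(-375)) = -140881*(-1/487766) + 170316/(-100 + 3750) = 140881/487766 + 170316/3650 = 140881/487766 + 170316*(1/3650) = 140881/487766 + 85158/1825 = 41794284853/890172950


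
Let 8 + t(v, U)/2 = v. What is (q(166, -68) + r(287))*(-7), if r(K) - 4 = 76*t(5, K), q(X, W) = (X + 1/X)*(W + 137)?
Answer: -12784807/166 ≈ -77017.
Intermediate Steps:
t(v, U) = -16 + 2*v
q(X, W) = (137 + W)*(X + 1/X) (q(X, W) = (X + 1/X)*(137 + W) = (137 + W)*(X + 1/X))
r(K) = -452 (r(K) = 4 + 76*(-16 + 2*5) = 4 + 76*(-16 + 10) = 4 + 76*(-6) = 4 - 456 = -452)
(q(166, -68) + r(287))*(-7) = ((137 - 68 + 166**2*(137 - 68))/166 - 452)*(-7) = ((137 - 68 + 27556*69)/166 - 452)*(-7) = ((137 - 68 + 1901364)/166 - 452)*(-7) = ((1/166)*1901433 - 452)*(-7) = (1901433/166 - 452)*(-7) = (1826401/166)*(-7) = -12784807/166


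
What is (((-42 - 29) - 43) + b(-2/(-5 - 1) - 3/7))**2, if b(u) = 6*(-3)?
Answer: 17424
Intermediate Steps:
b(u) = -18
(((-42 - 29) - 43) + b(-2/(-5 - 1) - 3/7))**2 = (((-42 - 29) - 43) - 18)**2 = ((-71 - 43) - 18)**2 = (-114 - 18)**2 = (-132)**2 = 17424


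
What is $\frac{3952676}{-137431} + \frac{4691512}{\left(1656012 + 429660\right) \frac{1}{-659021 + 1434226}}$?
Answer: $\frac{8925219652557223}{5118499797} \approx 1.7437 \cdot 10^{6}$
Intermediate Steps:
$\frac{3952676}{-137431} + \frac{4691512}{\left(1656012 + 429660\right) \frac{1}{-659021 + 1434226}} = 3952676 \left(- \frac{1}{137431}\right) + \frac{4691512}{2085672 \cdot \frac{1}{775205}} = - \frac{564668}{19633} + \frac{4691512}{2085672 \cdot \frac{1}{775205}} = - \frac{564668}{19633} + \frac{4691512}{\frac{2085672}{775205}} = - \frac{564668}{19633} + 4691512 \cdot \frac{775205}{2085672} = - \frac{564668}{19633} + \frac{454610444995}{260709} = \frac{8925219652557223}{5118499797}$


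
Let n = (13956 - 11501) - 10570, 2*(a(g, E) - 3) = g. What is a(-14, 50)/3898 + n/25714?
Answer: -15867563/50116586 ≈ -0.31661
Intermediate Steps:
a(g, E) = 3 + g/2
n = -8115 (n = 2455 - 10570 = -8115)
a(-14, 50)/3898 + n/25714 = (3 + (½)*(-14))/3898 - 8115/25714 = (3 - 7)*(1/3898) - 8115*1/25714 = -4*1/3898 - 8115/25714 = -2/1949 - 8115/25714 = -15867563/50116586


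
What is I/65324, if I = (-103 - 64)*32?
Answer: -1336/16331 ≈ -0.081808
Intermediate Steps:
I = -5344 (I = -167*32 = -5344)
I/65324 = -5344/65324 = -5344*1/65324 = -1336/16331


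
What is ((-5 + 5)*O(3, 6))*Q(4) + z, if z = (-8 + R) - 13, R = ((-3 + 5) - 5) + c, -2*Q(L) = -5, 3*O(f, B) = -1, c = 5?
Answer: -19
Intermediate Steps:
O(f, B) = -⅓ (O(f, B) = (⅓)*(-1) = -⅓)
Q(L) = 5/2 (Q(L) = -½*(-5) = 5/2)
R = 2 (R = ((-3 + 5) - 5) + 5 = (2 - 5) + 5 = -3 + 5 = 2)
z = -19 (z = (-8 + 2) - 13 = -6 - 13 = -19)
((-5 + 5)*O(3, 6))*Q(4) + z = ((-5 + 5)*(-⅓))*(5/2) - 19 = (0*(-⅓))*(5/2) - 19 = 0*(5/2) - 19 = 0 - 19 = -19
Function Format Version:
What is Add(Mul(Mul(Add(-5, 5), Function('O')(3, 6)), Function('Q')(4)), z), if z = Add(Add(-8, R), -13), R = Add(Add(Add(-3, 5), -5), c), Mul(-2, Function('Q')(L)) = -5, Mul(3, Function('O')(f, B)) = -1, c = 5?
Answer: -19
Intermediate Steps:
Function('O')(f, B) = Rational(-1, 3) (Function('O')(f, B) = Mul(Rational(1, 3), -1) = Rational(-1, 3))
Function('Q')(L) = Rational(5, 2) (Function('Q')(L) = Mul(Rational(-1, 2), -5) = Rational(5, 2))
R = 2 (R = Add(Add(Add(-3, 5), -5), 5) = Add(Add(2, -5), 5) = Add(-3, 5) = 2)
z = -19 (z = Add(Add(-8, 2), -13) = Add(-6, -13) = -19)
Add(Mul(Mul(Add(-5, 5), Function('O')(3, 6)), Function('Q')(4)), z) = Add(Mul(Mul(Add(-5, 5), Rational(-1, 3)), Rational(5, 2)), -19) = Add(Mul(Mul(0, Rational(-1, 3)), Rational(5, 2)), -19) = Add(Mul(0, Rational(5, 2)), -19) = Add(0, -19) = -19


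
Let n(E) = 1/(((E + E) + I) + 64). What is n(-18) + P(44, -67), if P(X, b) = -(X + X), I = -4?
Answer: -2111/24 ≈ -87.958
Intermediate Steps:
P(X, b) = -2*X
n(E) = 1/(60 + 2*E) (n(E) = 1/(((E + E) - 4) + 64) = 1/((2*E - 4) + 64) = 1/((-4 + 2*E) + 64) = 1/(60 + 2*E))
n(-18) + P(44, -67) = 1/(2*(30 - 18)) - 2*44 = (½)/12 - 88 = (½)*(1/12) - 88 = 1/24 - 88 = -2111/24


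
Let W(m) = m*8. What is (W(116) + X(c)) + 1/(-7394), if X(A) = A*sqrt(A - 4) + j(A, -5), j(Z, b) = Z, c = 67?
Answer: 7357029/7394 + 201*sqrt(7) ≈ 1526.8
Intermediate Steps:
W(m) = 8*m
X(A) = A + A*sqrt(-4 + A) (X(A) = A*sqrt(A - 4) + A = A*sqrt(-4 + A) + A = A + A*sqrt(-4 + A))
(W(116) + X(c)) + 1/(-7394) = (8*116 + 67*(1 + sqrt(-4 + 67))) + 1/(-7394) = (928 + 67*(1 + sqrt(63))) - 1/7394 = (928 + 67*(1 + 3*sqrt(7))) - 1/7394 = (928 + (67 + 201*sqrt(7))) - 1/7394 = (995 + 201*sqrt(7)) - 1/7394 = 7357029/7394 + 201*sqrt(7)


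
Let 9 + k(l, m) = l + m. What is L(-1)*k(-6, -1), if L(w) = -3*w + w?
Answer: -32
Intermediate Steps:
k(l, m) = -9 + l + m (k(l, m) = -9 + (l + m) = -9 + l + m)
L(w) = -2*w
L(-1)*k(-6, -1) = (-2*(-1))*(-9 - 6 - 1) = 2*(-16) = -32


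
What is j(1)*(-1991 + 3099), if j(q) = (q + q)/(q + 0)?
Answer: 2216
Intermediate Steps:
j(q) = 2 (j(q) = (2*q)/q = 2)
j(1)*(-1991 + 3099) = 2*(-1991 + 3099) = 2*1108 = 2216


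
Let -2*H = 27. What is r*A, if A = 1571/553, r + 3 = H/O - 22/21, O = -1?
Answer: 623687/23226 ≈ 26.853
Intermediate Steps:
H = -27/2 (H = -½*27 = -27/2 ≈ -13.500)
r = 397/42 (r = -3 + (-27/2/(-1) - 22/21) = -3 + (-27/2*(-1) - 22*1/21) = -3 + (27/2 - 22/21) = -3 + 523/42 = 397/42 ≈ 9.4524)
A = 1571/553 (A = 1571*(1/553) = 1571/553 ≈ 2.8409)
r*A = (397/42)*(1571/553) = 623687/23226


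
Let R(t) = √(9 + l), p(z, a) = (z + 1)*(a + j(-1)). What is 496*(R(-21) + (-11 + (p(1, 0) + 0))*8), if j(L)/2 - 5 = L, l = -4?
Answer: 19840 + 496*√5 ≈ 20949.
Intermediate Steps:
j(L) = 10 + 2*L
p(z, a) = (1 + z)*(8 + a) (p(z, a) = (z + 1)*(a + (10 + 2*(-1))) = (1 + z)*(a + (10 - 2)) = (1 + z)*(a + 8) = (1 + z)*(8 + a))
R(t) = √5 (R(t) = √(9 - 4) = √5)
496*(R(-21) + (-11 + (p(1, 0) + 0))*8) = 496*(√5 + (-11 + ((8 + 0 + 8*1 + 0*1) + 0))*8) = 496*(√5 + (-11 + ((8 + 0 + 8 + 0) + 0))*8) = 496*(√5 + (-11 + (16 + 0))*8) = 496*(√5 + (-11 + 16)*8) = 496*(√5 + 5*8) = 496*(√5 + 40) = 496*(40 + √5) = 19840 + 496*√5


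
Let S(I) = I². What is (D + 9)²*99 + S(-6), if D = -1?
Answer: 6372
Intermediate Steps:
(D + 9)²*99 + S(-6) = (-1 + 9)²*99 + (-6)² = 8²*99 + 36 = 64*99 + 36 = 6336 + 36 = 6372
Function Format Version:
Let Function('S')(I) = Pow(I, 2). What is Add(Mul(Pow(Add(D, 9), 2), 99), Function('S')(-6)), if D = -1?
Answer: 6372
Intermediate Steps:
Add(Mul(Pow(Add(D, 9), 2), 99), Function('S')(-6)) = Add(Mul(Pow(Add(-1, 9), 2), 99), Pow(-6, 2)) = Add(Mul(Pow(8, 2), 99), 36) = Add(Mul(64, 99), 36) = Add(6336, 36) = 6372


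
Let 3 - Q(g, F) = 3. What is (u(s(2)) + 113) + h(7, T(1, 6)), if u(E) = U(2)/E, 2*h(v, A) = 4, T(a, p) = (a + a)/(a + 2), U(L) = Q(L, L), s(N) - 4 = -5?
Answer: 115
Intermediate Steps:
Q(g, F) = 0 (Q(g, F) = 3 - 1*3 = 3 - 3 = 0)
s(N) = -1 (s(N) = 4 - 5 = -1)
U(L) = 0
T(a, p) = 2*a/(2 + a) (T(a, p) = (2*a)/(2 + a) = 2*a/(2 + a))
h(v, A) = 2 (h(v, A) = (½)*4 = 2)
u(E) = 0 (u(E) = 0/E = 0)
(u(s(2)) + 113) + h(7, T(1, 6)) = (0 + 113) + 2 = 113 + 2 = 115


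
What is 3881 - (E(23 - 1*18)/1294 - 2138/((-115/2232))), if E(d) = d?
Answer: -5597457669/148810 ≈ -37615.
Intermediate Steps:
3881 - (E(23 - 1*18)/1294 - 2138/((-115/2232))) = 3881 - ((23 - 1*18)/1294 - 2138/((-115/2232))) = 3881 - ((23 - 18)*(1/1294) - 2138/((-115*1/2232))) = 3881 - (5*(1/1294) - 2138/(-115/2232)) = 3881 - (5/1294 - 2138*(-2232/115)) = 3881 - (5/1294 + 4772016/115) = 3881 - 1*6174989279/148810 = 3881 - 6174989279/148810 = -5597457669/148810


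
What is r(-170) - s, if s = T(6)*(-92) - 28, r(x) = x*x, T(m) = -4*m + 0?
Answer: 26720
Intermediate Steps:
T(m) = -4*m
r(x) = x**2
s = 2180 (s = -4*6*(-92) - 28 = -24*(-92) - 28 = 2208 - 28 = 2180)
r(-170) - s = (-170)**2 - 1*2180 = 28900 - 2180 = 26720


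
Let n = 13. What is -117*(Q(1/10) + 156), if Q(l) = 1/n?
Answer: -18261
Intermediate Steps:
Q(l) = 1/13
-117*(Q(1/10) + 156) = -117*(1/13 + 156) = -117*2029/13 = -18261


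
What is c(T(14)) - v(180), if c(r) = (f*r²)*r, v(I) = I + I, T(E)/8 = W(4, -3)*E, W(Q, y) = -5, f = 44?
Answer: -7727104360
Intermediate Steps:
T(E) = -40*E (T(E) = 8*(-5*E) = -40*E)
v(I) = 2*I
c(r) = 44*r³ (c(r) = (44*r²)*r = 44*r³)
c(T(14)) - v(180) = 44*(-40*14)³ - 2*180 = 44*(-560)³ - 1*360 = 44*(-175616000) - 360 = -7727104000 - 360 = -7727104360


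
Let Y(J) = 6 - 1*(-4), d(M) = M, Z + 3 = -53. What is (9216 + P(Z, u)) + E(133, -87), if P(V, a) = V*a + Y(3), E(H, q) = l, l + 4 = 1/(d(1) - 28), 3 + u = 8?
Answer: 241433/27 ≈ 8942.0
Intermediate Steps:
u = 5 (u = -3 + 8 = 5)
Z = -56 (Z = -3 - 53 = -56)
l = -109/27 (l = -4 + 1/(1 - 28) = -4 + 1/(-27) = -4 - 1/27 = -109/27 ≈ -4.0370)
E(H, q) = -109/27
Y(J) = 10 (Y(J) = 6 + 4 = 10)
P(V, a) = 10 + V*a (P(V, a) = V*a + 10 = 10 + V*a)
(9216 + P(Z, u)) + E(133, -87) = (9216 + (10 - 56*5)) - 109/27 = (9216 + (10 - 280)) - 109/27 = (9216 - 270) - 109/27 = 8946 - 109/27 = 241433/27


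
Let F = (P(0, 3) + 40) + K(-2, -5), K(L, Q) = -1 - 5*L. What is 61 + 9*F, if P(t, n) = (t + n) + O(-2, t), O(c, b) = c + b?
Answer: 511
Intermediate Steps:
O(c, b) = b + c
P(t, n) = -2 + n + 2*t (P(t, n) = (t + n) + (t - 2) = (n + t) + (-2 + t) = -2 + n + 2*t)
F = 50 (F = ((-2 + 3 + 2*0) + 40) + (-1 - 5*(-2)) = ((-2 + 3 + 0) + 40) + (-1 + 10) = (1 + 40) + 9 = 41 + 9 = 50)
61 + 9*F = 61 + 9*50 = 61 + 450 = 511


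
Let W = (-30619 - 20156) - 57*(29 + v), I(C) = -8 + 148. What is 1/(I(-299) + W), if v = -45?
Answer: -1/49723 ≈ -2.0111e-5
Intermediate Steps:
I(C) = 140
W = -49863 (W = (-30619 - 20156) - 57*(29 - 45) = -50775 - 57*(-16) = -50775 + 912 = -49863)
1/(I(-299) + W) = 1/(140 - 49863) = 1/(-49723) = -1/49723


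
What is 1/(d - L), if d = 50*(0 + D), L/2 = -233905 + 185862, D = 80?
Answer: 1/100086 ≈ 9.9914e-6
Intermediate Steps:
L = -96086 (L = 2*(-233905 + 185862) = 2*(-48043) = -96086)
d = 4000 (d = 50*(0 + 80) = 50*80 = 4000)
1/(d - L) = 1/(4000 - 1*(-96086)) = 1/(4000 + 96086) = 1/100086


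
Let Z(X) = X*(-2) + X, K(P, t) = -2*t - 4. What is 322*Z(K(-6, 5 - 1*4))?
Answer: 1932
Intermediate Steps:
K(P, t) = -4 - 2*t
Z(X) = -X (Z(X) = -2*X + X = -X)
322*Z(K(-6, 5 - 1*4)) = 322*(-(-4 - 2*(5 - 1*4))) = 322*(-(-4 - 2*(5 - 4))) = 322*(-(-4 - 2*1)) = 322*(-(-4 - 2)) = 322*(-1*(-6)) = 322*6 = 1932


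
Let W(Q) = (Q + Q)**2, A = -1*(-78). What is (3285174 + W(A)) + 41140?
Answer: 3350650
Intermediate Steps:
A = 78
W(Q) = 4*Q**2 (W(Q) = (2*Q)**2 = 4*Q**2)
(3285174 + W(A)) + 41140 = (3285174 + 4*78**2) + 41140 = (3285174 + 4*6084) + 41140 = (3285174 + 24336) + 41140 = 3309510 + 41140 = 3350650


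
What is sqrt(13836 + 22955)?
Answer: sqrt(36791) ≈ 191.81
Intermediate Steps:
sqrt(13836 + 22955) = sqrt(36791)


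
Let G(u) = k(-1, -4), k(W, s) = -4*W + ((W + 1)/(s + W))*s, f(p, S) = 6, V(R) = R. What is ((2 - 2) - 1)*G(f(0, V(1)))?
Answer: -4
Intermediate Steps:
k(W, s) = -4*W + s*(1 + W)/(W + s) (k(W, s) = -4*W + ((1 + W)/(W + s))*s = -4*W + s*(1 + W)/(W + s))
G(u) = 4 (G(u) = (-4 - 4*(-1)² - 3*(-1)*(-4))/(-1 - 4) = (-4 - 4*1 - 12)/(-5) = -(-4 - 4 - 12)/5 = -⅕*(-20) = 4)
((2 - 2) - 1)*G(f(0, V(1))) = ((2 - 2) - 1)*4 = (0 - 1)*4 = -1*4 = -4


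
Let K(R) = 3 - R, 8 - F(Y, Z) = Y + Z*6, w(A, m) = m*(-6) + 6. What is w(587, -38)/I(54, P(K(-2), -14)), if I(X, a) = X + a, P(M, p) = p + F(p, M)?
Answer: 117/16 ≈ 7.3125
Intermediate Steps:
w(A, m) = 6 - 6*m (w(A, m) = -6*m + 6 = 6 - 6*m)
F(Y, Z) = 8 - Y - 6*Z (F(Y, Z) = 8 - (Y + Z*6) = 8 - (Y + 6*Z) = 8 + (-Y - 6*Z) = 8 - Y - 6*Z)
P(M, p) = 8 - 6*M (P(M, p) = p + (8 - p - 6*M) = 8 - 6*M)
w(587, -38)/I(54, P(K(-2), -14)) = (6 - 6*(-38))/(54 + (8 - 6*(3 - 1*(-2)))) = (6 + 228)/(54 + (8 - 6*(3 + 2))) = 234/(54 + (8 - 6*5)) = 234/(54 + (8 - 30)) = 234/(54 - 22) = 234/32 = 234*(1/32) = 117/16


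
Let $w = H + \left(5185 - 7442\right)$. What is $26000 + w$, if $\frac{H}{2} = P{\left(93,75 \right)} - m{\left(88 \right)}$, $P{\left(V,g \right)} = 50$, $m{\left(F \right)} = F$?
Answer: $23667$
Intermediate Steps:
$H = -76$ ($H = 2 \left(50 - 88\right) = 2 \left(-38\right) = -76$)
$w = -2333$ ($w = -76 + \left(5185 - 7442\right) = -76 - 2257 = -2333$)
$26000 + w = 26000 - 2333 = 23667$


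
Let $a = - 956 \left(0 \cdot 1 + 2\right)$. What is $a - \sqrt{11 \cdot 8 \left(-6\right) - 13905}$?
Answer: $-1912 - i \sqrt{14433} \approx -1912.0 - 120.14 i$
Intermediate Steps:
$a = -1912$ ($a = - 956 \left(0 + 2\right) = \left(-956\right) 2 = -1912$)
$a - \sqrt{11 \cdot 8 \left(-6\right) - 13905} = -1912 - \sqrt{11 \cdot 8 \left(-6\right) - 13905} = -1912 - \sqrt{88 \left(-6\right) - 13905} = -1912 - \sqrt{-528 - 13905} = -1912 - \sqrt{-14433} = -1912 - i \sqrt{14433}$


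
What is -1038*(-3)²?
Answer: -9342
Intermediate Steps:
-1038*(-3)² = -1038*9 = -9342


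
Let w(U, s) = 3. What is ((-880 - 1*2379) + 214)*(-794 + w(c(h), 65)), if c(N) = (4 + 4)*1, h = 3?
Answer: 2408595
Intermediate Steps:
c(N) = 8 (c(N) = 8*1 = 8)
((-880 - 1*2379) + 214)*(-794 + w(c(h), 65)) = ((-880 - 1*2379) + 214)*(-794 + 3) = ((-880 - 2379) + 214)*(-791) = (-3259 + 214)*(-791) = -3045*(-791) = 2408595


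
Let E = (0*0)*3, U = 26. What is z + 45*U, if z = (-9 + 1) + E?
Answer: 1162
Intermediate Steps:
E = 0 (E = 0*3 = 0)
z = -8 (z = (-9 + 1) + 0 = -8 + 0 = -8)
z + 45*U = -8 + 45*26 = -8 + 1170 = 1162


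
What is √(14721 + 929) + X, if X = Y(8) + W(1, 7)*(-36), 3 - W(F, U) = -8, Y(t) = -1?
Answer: -397 + 5*√626 ≈ -271.90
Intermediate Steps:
W(F, U) = 11 (W(F, U) = 3 - 1*(-8) = 3 + 8 = 11)
X = -397 (X = -1 + 11*(-36) = -1 - 396 = -397)
√(14721 + 929) + X = √(14721 + 929) - 397 = √15650 - 397 = 5*√626 - 397 = -397 + 5*√626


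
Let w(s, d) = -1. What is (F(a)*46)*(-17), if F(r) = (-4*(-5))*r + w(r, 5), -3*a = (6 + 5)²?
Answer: 1894786/3 ≈ 6.3160e+5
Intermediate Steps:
a = -121/3 (a = -(6 + 5)²/3 = -⅓*11² = -⅓*121 = -121/3 ≈ -40.333)
F(r) = -1 + 20*r (F(r) = (-4*(-5))*r - 1 = 20*r - 1 = -1 + 20*r)
(F(a)*46)*(-17) = ((-1 + 20*(-121/3))*46)*(-17) = ((-1 - 2420/3)*46)*(-17) = -2423/3*46*(-17) = -111458/3*(-17) = 1894786/3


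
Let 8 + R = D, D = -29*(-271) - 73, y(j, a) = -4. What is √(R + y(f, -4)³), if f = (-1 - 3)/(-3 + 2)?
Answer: √7714 ≈ 87.829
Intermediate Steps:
f = 4 (f = -4/(-1) = -4*(-1) = 4)
D = 7786 (D = 7859 - 73 = 7786)
R = 7778 (R = -8 + 7786 = 7778)
√(R + y(f, -4)³) = √(7778 + (-4)³) = √(7778 - 64) = √7714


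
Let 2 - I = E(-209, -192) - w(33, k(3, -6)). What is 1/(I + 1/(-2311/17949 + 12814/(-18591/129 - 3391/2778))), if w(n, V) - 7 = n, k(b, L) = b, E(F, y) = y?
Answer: 27514360600213/6438048766442871 ≈ 0.0042737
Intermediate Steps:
w(n, V) = 7 + n
I = 234 (I = 2 - (-192 - (7 + 33)) = 2 - (-192 - 1*40) = 2 - (-192 - 40) = 2 - 1*(-232) = 2 + 232 = 234)
1/(I + 1/(-2311/17949 + 12814/(-18591/129 - 3391/2778))) = 1/(234 + 1/(-2311/17949 + 12814/(-18591/129 - 3391/2778))) = 1/(234 + 1/(-2311*1/17949 + 12814/(-18591*1/129 - 3391*1/2778))) = 1/(234 + 1/(-2311/17949 + 12814/(-6197/43 - 3391/2778))) = 1/(234 + 1/(-2311/17949 + 12814/(-17361079/119454))) = 1/(234 + 1/(-2311/17949 + 12814*(-119454/17361079))) = 1/(234 + 1/(-2311/17949 - 1530683556/17361079)) = 1/(234 + 1/(-27514360600213/311614006971)) = 1/(234 - 311614006971/27514360600213) = 1/(6438048766442871/27514360600213) = 27514360600213/6438048766442871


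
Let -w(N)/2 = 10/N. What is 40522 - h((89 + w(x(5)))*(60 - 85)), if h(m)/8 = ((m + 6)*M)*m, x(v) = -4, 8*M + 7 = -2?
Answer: 49616122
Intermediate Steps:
M = -9/8 (M = -7/8 + (⅛)*(-2) = -7/8 - ¼ = -9/8 ≈ -1.1250)
w(N) = -20/N
h(m) = 8*m*(-27/4 - 9*m/8) (h(m) = 8*(((m + 6)*(-9/8))*m) = 8*(((6 + m)*(-9/8))*m) = 8*((-27/4 - 9*m/8)*m) = 8*(m*(-27/4 - 9*m/8)) = 8*m*(-27/4 - 9*m/8))
40522 - h((89 + w(x(5)))*(60 - 85)) = 40522 - (-9)*(89 - 20/(-4))*(60 - 85)*(6 + (89 - 20/(-4))*(60 - 85)) = 40522 - (-9)*(89 - 20*(-¼))*(-25)*(6 + (89 - 20*(-¼))*(-25)) = 40522 - (-9)*(89 + 5)*(-25)*(6 + (89 + 5)*(-25)) = 40522 - (-9)*94*(-25)*(6 + 94*(-25)) = 40522 - (-9)*(-2350)*(6 - 2350) = 40522 - (-9)*(-2350)*(-2344) = 40522 - 1*(-49575600) = 40522 + 49575600 = 49616122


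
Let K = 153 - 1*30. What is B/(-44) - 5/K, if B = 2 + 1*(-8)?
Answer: 259/2706 ≈ 0.095713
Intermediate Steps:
K = 123 (K = 153 - 30 = 123)
B = -6 (B = 2 - 8 = -6)
B/(-44) - 5/K = -6/(-44) - 5/123 = -6*(-1/44) - 5*1/123 = 3/22 - 5/123 = 259/2706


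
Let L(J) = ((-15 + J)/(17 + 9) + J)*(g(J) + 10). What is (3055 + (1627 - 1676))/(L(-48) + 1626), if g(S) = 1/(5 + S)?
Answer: 86172/32191 ≈ 2.6769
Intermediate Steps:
L(J) = (10 + 1/(5 + J))*(-15/26 + 27*J/26) (L(J) = ((-15 + J)/(17 + 9) + J)*(1/(5 + J) + 10) = ((-15 + J)/26 + J)*(10 + 1/(5 + J)) = ((-15 + J)*(1/26) + J)*(10 + 1/(5 + J)) = ((-15/26 + J/26) + J)*(10 + 1/(5 + J)) = (-15/26 + 27*J/26)*(10 + 1/(5 + J)) = (10 + 1/(5 + J))*(-15/26 + 27*J/26))
(3055 + (1627 - 1676))/(L(-48) + 1626) = (3055 + (1627 - 1676))/(3*(-255 + 90*(-48)² + 409*(-48))/(26*(5 - 48)) + 1626) = (3055 - 49)/((3/26)*(-255 + 90*2304 - 19632)/(-43) + 1626) = 3006/((3/26)*(-1/43)*(-255 + 207360 - 19632) + 1626) = 3006/((3/26)*(-1/43)*187473 + 1626) = 3006/(-43263/86 + 1626) = 3006/(96573/86) = 3006*(86/96573) = 86172/32191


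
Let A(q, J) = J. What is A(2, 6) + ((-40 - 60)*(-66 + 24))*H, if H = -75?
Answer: -314994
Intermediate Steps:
A(2, 6) + ((-40 - 60)*(-66 + 24))*H = 6 + ((-40 - 60)*(-66 + 24))*(-75) = 6 - 100*(-42)*(-75) = 6 + 4200*(-75) = 6 - 315000 = -314994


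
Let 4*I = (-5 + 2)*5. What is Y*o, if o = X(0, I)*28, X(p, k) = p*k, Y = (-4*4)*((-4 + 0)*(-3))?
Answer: 0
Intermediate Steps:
I = -15/4 (I = ((-5 + 2)*5)/4 = (-3*5)/4 = (¼)*(-15) = -15/4 ≈ -3.7500)
Y = -192 (Y = -(-64)*(-3) = -16*12 = -192)
X(p, k) = k*p
o = 0 (o = -15/4*0*28 = 0*28 = 0)
Y*o = -192*0 = 0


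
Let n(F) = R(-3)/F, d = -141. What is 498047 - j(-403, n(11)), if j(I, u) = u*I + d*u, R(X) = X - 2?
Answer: 5475797/11 ≈ 4.9780e+5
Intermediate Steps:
R(X) = -2 + X
n(F) = -5/F (n(F) = (-2 - 3)/F = -5/F)
j(I, u) = -141*u + I*u (j(I, u) = u*I - 141*u = I*u - 141*u = -141*u + I*u)
498047 - j(-403, n(11)) = 498047 - (-5/11)*(-141 - 403) = 498047 - (-5*1/11)*(-544) = 498047 - (-5)*(-544)/11 = 498047 - 1*2720/11 = 498047 - 2720/11 = 5475797/11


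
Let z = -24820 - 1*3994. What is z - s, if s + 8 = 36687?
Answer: -65493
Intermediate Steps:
z = -28814 (z = -24820 - 3994 = -28814)
s = 36679 (s = -8 + 36687 = 36679)
z - s = -28814 - 1*36679 = -28814 - 36679 = -65493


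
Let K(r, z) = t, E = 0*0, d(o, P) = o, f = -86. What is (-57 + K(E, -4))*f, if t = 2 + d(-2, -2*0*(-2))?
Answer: 4902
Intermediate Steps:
E = 0
t = 0 (t = 2 - 2 = 0)
K(r, z) = 0
(-57 + K(E, -4))*f = (-57 + 0)*(-86) = -57*(-86) = 4902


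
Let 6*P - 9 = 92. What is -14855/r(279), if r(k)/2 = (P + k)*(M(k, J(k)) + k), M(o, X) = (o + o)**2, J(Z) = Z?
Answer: -2971/36877755 ≈ -8.0563e-5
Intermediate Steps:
M(o, X) = 4*o**2 (M(o, X) = (2*o)**2 = 4*o**2)
P = 101/6 (P = 3/2 + (1/6)*92 = 3/2 + 46/3 = 101/6 ≈ 16.833)
r(k) = 2*(101/6 + k)*(k + 4*k**2) (r(k) = 2*((101/6 + k)*(4*k**2 + k)) = 2*((101/6 + k)*(k + 4*k**2)) = 2*(101/6 + k)*(k + 4*k**2))
-14855/r(279) = -14855*1/(93*(101 + 24*279**2 + 410*279)) = -14855*1/(93*(101 + 24*77841 + 114390)) = -14855*1/(93*(101 + 1868184 + 114390)) = -14855/((1/3)*279*1982675) = -14855/184388775 = -14855*1/184388775 = -2971/36877755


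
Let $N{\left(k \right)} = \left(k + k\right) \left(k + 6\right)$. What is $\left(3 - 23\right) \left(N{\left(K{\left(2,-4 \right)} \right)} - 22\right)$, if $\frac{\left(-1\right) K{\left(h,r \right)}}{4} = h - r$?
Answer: $-16840$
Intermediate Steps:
$K{\left(h,r \right)} = - 4 h + 4 r$ ($K{\left(h,r \right)} = - 4 \left(h - r\right) = - 4 h + 4 r$)
$N{\left(k \right)} = 2 k \left(6 + k\right)$
$\left(3 - 23\right) \left(N{\left(K{\left(2,-4 \right)} \right)} - 22\right) = \left(3 - 23\right) \left(2 \left(\left(-4\right) 2 + 4 \left(-4\right)\right) \left(6 + \left(\left(-4\right) 2 + 4 \left(-4\right)\right)\right) - 22\right) = - 20 \left(2 \left(-8 - 16\right) \left(6 - 24\right) - 22\right) = - 20 \left(2 \left(-24\right) \left(6 - 24\right) - 22\right) = - 20 \left(2 \left(-24\right) \left(-18\right) - 22\right) = - 20 \left(864 - 22\right) = \left(-20\right) 842 = -16840$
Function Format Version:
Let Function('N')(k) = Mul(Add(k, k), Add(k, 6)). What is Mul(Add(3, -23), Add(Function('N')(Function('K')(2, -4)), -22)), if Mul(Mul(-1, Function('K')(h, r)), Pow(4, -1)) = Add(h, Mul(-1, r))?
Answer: -16840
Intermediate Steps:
Function('K')(h, r) = Add(Mul(-4, h), Mul(4, r)) (Function('K')(h, r) = Mul(-4, Add(h, Mul(-1, r))) = Add(Mul(-4, h), Mul(4, r)))
Function('N')(k) = Mul(2, k, Add(6, k)) (Function('N')(k) = Mul(Mul(2, k), Add(6, k)) = Mul(2, k, Add(6, k)))
Mul(Add(3, -23), Add(Function('N')(Function('K')(2, -4)), -22)) = Mul(Add(3, -23), Add(Mul(2, Add(Mul(-4, 2), Mul(4, -4)), Add(6, Add(Mul(-4, 2), Mul(4, -4)))), -22)) = Mul(-20, Add(Mul(2, Add(-8, -16), Add(6, Add(-8, -16))), -22)) = Mul(-20, Add(Mul(2, -24, Add(6, -24)), -22)) = Mul(-20, Add(Mul(2, -24, -18), -22)) = Mul(-20, Add(864, -22)) = Mul(-20, 842) = -16840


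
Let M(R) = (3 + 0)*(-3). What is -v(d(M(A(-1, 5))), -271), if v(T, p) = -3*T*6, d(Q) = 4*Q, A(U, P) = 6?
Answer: -648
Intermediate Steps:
M(R) = -9 (M(R) = 3*(-3) = -9)
v(T, p) = -18*T
-v(d(M(A(-1, 5))), -271) = -(-18)*4*(-9) = -(-18)*(-36) = -1*648 = -648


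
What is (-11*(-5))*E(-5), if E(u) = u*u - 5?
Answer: 1100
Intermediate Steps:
E(u) = -5 + u² (E(u) = u² - 5 = -5 + u²)
(-11*(-5))*E(-5) = (-11*(-5))*(-5 + (-5)²) = 55*(-5 + 25) = 55*20 = 1100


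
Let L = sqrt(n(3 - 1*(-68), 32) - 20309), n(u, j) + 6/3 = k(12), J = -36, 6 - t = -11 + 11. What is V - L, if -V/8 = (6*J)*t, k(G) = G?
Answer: 10368 - I*sqrt(20299) ≈ 10368.0 - 142.47*I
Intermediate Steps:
t = 6 (t = 6 - (-11 + 11) = 6 - 1*0 = 6 + 0 = 6)
n(u, j) = 10 (n(u, j) = -2 + 12 = 10)
V = 10368 (V = -8*6*(-36)*6 = -(-1728)*6 = -8*(-1296) = 10368)
L = I*sqrt(20299) (L = sqrt(10 - 20309) = sqrt(-20299) = I*sqrt(20299) ≈ 142.47*I)
V - L = 10368 - I*sqrt(20299)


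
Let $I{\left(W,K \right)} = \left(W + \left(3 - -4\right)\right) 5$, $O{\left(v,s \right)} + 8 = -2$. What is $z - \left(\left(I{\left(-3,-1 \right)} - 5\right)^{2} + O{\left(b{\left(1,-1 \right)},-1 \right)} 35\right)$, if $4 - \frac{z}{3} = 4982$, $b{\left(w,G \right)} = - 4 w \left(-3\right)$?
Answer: $-14809$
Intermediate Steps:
$b{\left(w,G \right)} = 12 w$
$O{\left(v,s \right)} = -10$ ($O{\left(v,s \right)} = -8 - 2 = -10$)
$I{\left(W,K \right)} = 35 + 5 W$ ($I{\left(W,K \right)} = \left(W + \left(3 + 4\right)\right) 5 = \left(W + 7\right) 5 = \left(7 + W\right) 5 = 35 + 5 W$)
$z = -14934$ ($z = 12 - 14946 = -14934$)
$z - \left(\left(I{\left(-3,-1 \right)} - 5\right)^{2} + O{\left(b{\left(1,-1 \right)},-1 \right)} 35\right) = -14934 - \left(\left(\left(35 + 5 \left(-3\right)\right) - 5\right)^{2} - 350\right) = -14934 - \left(\left(\left(35 - 15\right) - 5\right)^{2} - 350\right) = -14934 - \left(\left(20 - 5\right)^{2} - 350\right) = -14934 - \left(15^{2} - 350\right) = -14934 - \left(225 - 350\right) = -14934 - -125 = -14934 + 125 = -14809$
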